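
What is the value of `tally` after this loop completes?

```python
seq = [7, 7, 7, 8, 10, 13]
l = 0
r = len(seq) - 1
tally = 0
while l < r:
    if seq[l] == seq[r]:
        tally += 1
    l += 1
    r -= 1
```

Count matching pairs from ends
`tally` takes the values: 0

Answer: 0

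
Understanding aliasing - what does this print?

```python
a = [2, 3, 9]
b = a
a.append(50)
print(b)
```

Key concept: basic list aliasing.
Step by step:
`a = [2, 3, 9]` → a = [2, 3, 9]
`b = a` → b = [2, 3, 9] (same object as a)
`a.append(50)` → a = [2, 3, 9, 50] (same object as b); b = [2, 3, 9, 50] (same object as a)
`print(b)` → prints [2, 3, 9, 50]

Answer: [2, 3, 9, 50]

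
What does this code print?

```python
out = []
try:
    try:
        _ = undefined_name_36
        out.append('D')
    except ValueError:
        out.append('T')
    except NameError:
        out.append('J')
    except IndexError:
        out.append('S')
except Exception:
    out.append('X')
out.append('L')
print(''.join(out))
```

Execution trace: 'J' (inner except NameError) → 'L' (after the try/except). Output: JL

Answer: JL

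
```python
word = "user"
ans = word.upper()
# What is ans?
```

Trace:
`word = "user"` → word = 'user'
`ans = word.upper()` → ans = 'USER'
So ans = 'USER'

Answer: 'USER'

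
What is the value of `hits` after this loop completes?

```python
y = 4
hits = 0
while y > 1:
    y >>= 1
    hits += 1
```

Count right shifts until 1
`hits` takes the values: 0 → 1 → 2

Answer: 2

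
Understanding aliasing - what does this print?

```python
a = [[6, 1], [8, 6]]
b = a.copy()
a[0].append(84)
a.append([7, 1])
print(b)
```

Key concept: shallow copy with nested lists.
Step by step:
`a = [[6, 1], [8, 6]]` → a = [[6, 1], [8, 6]]
`b = a.copy()` → b = [[6, 1], [8, 6]]
`a[0].append(84)` → a = [[6, 1, 84], [8, 6]]; b = [[6, 1, 84], [8, 6]]
`a.append([7, 1])` → a = [[6, 1, 84], [8, 6], [7, 1]]
`print(b)` → prints [[6, 1, 84], [8, 6]]

Answer: [[6, 1, 84], [8, 6]]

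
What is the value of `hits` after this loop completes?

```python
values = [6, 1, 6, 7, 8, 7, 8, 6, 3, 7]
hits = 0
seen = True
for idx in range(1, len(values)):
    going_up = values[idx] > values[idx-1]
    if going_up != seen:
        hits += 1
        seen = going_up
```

Count direction changes in [6, 1, 6, 7, 8, 7, 8, 6, 3, 7]
`hits` takes the values: 0 → 1 → 2 → 3 → 4 → 5 → 6

Answer: 6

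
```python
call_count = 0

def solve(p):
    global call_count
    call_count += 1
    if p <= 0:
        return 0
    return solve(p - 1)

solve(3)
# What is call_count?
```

Linear recursion stepping by 1: 4 calls from p=3 down to ≤0.

Answer: 4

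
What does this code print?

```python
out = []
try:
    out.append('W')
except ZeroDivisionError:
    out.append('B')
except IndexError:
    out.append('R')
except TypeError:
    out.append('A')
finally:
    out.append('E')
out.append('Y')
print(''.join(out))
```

Execution trace: 'W' (try body, no exception) → 'E' (finally) → 'Y' (after the try/except). Output: WEY

Answer: WEY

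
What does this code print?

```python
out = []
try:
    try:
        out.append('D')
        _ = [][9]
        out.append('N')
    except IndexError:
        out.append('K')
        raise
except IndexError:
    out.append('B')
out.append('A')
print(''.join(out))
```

Execution trace: 'D' (inner try body) → 'K' (inner except IndexError) → 'B' (outer except IndexError) → 'A' (after the try/except). Output: DKBA

Answer: DKBA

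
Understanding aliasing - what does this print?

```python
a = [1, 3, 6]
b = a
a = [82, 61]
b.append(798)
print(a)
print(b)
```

Key concept: rebinding vs mutation: a is rebound to a new list, b still points at the original.
Step by step:
`a = [1, 3, 6]` → a = [1, 3, 6]
`b = a` → b = [1, 3, 6] (same object as a)
`a = [82, 61]` → a = [82, 61]
`b.append(798)` → b = [1, 3, 6, 798]
`print(a)` → prints [82, 61]
`print(b)` → prints [1, 3, 6, 798]

Answer:
[82, 61]
[1, 3, 6, 798]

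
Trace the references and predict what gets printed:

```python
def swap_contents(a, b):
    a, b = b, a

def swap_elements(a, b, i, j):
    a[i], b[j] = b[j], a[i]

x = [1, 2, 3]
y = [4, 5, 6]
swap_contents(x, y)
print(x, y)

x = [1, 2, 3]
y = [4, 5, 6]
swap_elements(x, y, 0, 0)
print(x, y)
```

Key concept: parameter rebinding vs mutation.
Step by step:
`x = [1, 2, 3]` → x = [1, 2, 3]
`y = [4, 5, 6]` → y = [4, 5, 6]
`swap_contents(x, y)` → no visible change to tracked variables
`print(x, y)` → prints [1, 2, 3] [4, 5, 6]
`x = [1, 2, 3]` → x = [1, 2, 3]
`y = [4, 5, 6]` → y = [4, 5, 6]
`swap_elements(x, y, 0, 0)` → x = [4, 2, 3]; y = [1, 5, 6]
`print(x, y)` → prints [4, 2, 3] [1, 5, 6]

Answer:
[1, 2, 3] [4, 5, 6]
[4, 2, 3] [1, 5, 6]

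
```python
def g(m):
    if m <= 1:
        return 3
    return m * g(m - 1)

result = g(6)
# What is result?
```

g(6) = 6 * 5 * 4 * 3 * 2 * 3 = 2160

Answer: 2160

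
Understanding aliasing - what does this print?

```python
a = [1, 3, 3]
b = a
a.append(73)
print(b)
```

Key concept: basic list aliasing.
Step by step:
`a = [1, 3, 3]` → a = [1, 3, 3]
`b = a` → b = [1, 3, 3] (same object as a)
`a.append(73)` → a = [1, 3, 3, 73] (same object as b); b = [1, 3, 3, 73] (same object as a)
`print(b)` → prints [1, 3, 3, 73]

Answer: [1, 3, 3, 73]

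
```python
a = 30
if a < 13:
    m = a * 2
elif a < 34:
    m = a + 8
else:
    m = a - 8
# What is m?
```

Trace:
`a = 30` → a = 30
`if a < 13: ...` → a < 13 is False, a < 34 is True → m = 38
So m = 38

Answer: 38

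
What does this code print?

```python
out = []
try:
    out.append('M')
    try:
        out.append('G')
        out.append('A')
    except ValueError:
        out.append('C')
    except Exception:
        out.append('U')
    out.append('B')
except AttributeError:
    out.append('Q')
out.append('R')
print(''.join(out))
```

Execution trace: 'M' (try body) → 'G' (inner try body) → 'A' (inner try body, no exception) → 'B' (try body, no exception) → 'R' (after the try/except). Output: MGABR

Answer: MGABR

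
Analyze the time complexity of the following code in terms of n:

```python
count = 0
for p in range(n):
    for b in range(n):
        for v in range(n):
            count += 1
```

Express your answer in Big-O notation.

Each loop level contributes: n × n × n. Multiplying the contributions gives O(n^3).

Answer: O(n^3)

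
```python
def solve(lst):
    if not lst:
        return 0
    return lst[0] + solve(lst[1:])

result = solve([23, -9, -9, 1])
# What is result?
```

23 + (-9) + (-9) + 1 + 0 = 6

Answer: 6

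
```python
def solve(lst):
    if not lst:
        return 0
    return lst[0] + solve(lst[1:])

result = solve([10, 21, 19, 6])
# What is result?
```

10 + 21 + 19 + 6 + 0 = 56

Answer: 56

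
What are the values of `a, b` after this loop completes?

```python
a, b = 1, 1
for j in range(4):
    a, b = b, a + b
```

Fibonacci: after 4 iterations
`a, b` takes the values: (1, 1) → (1, 2) → (2, 3) → (3, 5) → (5, 8)

Answer: 5, 8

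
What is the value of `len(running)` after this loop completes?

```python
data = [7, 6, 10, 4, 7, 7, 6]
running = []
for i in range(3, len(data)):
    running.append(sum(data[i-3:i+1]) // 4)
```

Number of 4-element averages
`running` takes the values: [] → [6] → [6, 6] → [6, 6, 7] → [6, 6, 7, 6]
So `len(running)` = 4

Answer: 4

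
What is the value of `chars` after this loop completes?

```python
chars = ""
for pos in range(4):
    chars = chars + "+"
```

Repeat '+' 4 times
`chars` takes the values: "" → "+" → "++" → "+++" → "++++"

Answer: "++++"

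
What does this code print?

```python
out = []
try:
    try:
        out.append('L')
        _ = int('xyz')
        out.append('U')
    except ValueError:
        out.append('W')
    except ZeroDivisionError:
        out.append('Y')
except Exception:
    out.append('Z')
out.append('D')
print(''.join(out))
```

Execution trace: 'L' (inner try body) → 'W' (inner except ValueError) → 'D' (after the try/except). Output: LWD

Answer: LWD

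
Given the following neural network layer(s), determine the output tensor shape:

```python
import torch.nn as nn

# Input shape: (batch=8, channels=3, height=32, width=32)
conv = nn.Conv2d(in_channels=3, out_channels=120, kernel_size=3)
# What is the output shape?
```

Input: (8, 3, 32, 32) -> Output: (8, 120, 30, 30)

Answer: (8, 120, 30, 30)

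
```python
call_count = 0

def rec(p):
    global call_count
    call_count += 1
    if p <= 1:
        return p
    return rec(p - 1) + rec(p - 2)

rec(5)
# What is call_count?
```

Calls(p) = 1 + Calls(p-1) + Calls(p-2); Calls(0)=Calls(1)=1. For p=5 this gives 15.

Answer: 15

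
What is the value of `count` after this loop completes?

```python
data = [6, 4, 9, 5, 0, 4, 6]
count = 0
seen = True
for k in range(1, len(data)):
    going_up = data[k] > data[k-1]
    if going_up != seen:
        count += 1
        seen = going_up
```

Count direction changes in [6, 4, 9, 5, 0, 4, 6]
`count` takes the values: 0 → 1 → 2 → 3 → 4

Answer: 4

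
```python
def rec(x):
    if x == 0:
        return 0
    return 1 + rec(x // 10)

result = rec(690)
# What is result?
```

Count of digits of 690: 3

Answer: 3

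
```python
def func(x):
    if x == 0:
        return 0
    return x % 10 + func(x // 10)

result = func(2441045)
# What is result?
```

Sum of digits of 2441045: 5 + 4 + 0 + 1 + 4 + 4 + 2 = 20

Answer: 20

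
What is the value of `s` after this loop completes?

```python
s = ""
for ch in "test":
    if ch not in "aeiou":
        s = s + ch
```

Remove vowels from 'test'
`s` takes the values: "" → "t" → "ts" → "tst"

Answer: "tst"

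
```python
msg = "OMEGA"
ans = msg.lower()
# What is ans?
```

Trace:
`msg = "OMEGA"` → msg = 'OMEGA'
`ans = msg.lower()` → ans = 'omega'
So ans = 'omega'

Answer: 'omega'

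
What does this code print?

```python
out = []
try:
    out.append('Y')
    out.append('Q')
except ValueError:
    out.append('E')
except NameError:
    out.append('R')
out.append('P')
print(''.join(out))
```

Execution trace: 'Y' (try body) → 'Q' (try body, no exception) → 'P' (after the try/except). Output: YQP

Answer: YQP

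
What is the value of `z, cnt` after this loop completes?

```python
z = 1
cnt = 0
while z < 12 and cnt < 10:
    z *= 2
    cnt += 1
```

Double until >= 12 or 10 iterations
`z, cnt` takes the values: (1, 0) → (2, 0) → (2, 1) → (4, 1) → (4, 2) → (8, 2) → (8, 3) → (16, 3) → (16, 4)

Answer: 16, 4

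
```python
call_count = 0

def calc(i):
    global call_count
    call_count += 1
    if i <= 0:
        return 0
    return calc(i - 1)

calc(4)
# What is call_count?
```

Linear recursion stepping by 1: 5 calls from i=4 down to ≤0.

Answer: 5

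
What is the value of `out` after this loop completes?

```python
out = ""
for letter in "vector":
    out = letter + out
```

Reverse 'vector'
`out` takes the values: "" → "v" → "ev" → "cev" → "tcev" → "otcev" → "rotcev"

Answer: "rotcev"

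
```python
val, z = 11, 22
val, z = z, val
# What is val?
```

Trace:
`val, z = 11, 22` → val = 11; z = 22
`val, z = z, val` → val = 22; z = 11
So val = 22

Answer: 22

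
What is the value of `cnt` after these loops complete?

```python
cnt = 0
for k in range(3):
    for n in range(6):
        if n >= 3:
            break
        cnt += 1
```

Inner breaks at 3, outer runs 3 times
`cnt` takes the values: 0 → 1 → 2 → 3 → 4 → 5 → 6 → 7 → 8 → 9

Answer: 9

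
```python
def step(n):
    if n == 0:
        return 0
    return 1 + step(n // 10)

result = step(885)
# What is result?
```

Count of digits of 885: 3

Answer: 3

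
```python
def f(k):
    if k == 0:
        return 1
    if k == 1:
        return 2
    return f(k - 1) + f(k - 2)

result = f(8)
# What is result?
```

Build up from base cases: f(0)=1, f(1)=2, f(2)=3, f(3)=5, f(4)=8, f(5)=13, f(6)=21, ..., f(8)=55

Answer: 55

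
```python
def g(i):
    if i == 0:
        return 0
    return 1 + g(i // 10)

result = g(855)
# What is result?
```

Count of digits of 855: 3

Answer: 3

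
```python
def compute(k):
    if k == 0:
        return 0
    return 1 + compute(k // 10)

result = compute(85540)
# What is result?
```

Count of digits of 85540: 5

Answer: 5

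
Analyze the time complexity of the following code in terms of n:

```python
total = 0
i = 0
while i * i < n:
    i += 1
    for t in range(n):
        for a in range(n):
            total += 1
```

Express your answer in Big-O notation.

Each loop level contributes: √n × n × n. Multiplying the contributions gives O(n^2√n).

Answer: O(n^2√n)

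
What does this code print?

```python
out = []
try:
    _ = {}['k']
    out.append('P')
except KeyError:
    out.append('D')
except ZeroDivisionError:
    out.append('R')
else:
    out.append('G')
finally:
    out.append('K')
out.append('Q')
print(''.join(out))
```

Execution trace: 'D' (except KeyError) → 'K' (finally) → 'Q' (after the try/except). Output: DKQ

Answer: DKQ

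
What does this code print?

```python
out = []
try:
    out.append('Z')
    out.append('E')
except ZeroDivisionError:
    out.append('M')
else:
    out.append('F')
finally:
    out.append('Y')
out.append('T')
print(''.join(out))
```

Execution trace: 'Z' (try body) → 'E' (try body, no exception) → 'F' (else) → 'Y' (finally) → 'T' (after the try/except). Output: ZEFYT

Answer: ZEFYT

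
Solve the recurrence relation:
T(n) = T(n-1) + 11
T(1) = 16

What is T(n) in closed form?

Unrolling: T(n) = T(1) + 11·(n-1) = 16 + 11(n-1) = 11n + 5.

Answer: T(n) = 11n + 5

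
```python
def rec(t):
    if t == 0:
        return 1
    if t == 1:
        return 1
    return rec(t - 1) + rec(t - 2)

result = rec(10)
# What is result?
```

Build up from base cases: rec(0)=1, rec(1)=1, rec(2)=2, rec(3)=3, rec(4)=5, rec(5)=8, rec(6)=13, ..., rec(10)=89

Answer: 89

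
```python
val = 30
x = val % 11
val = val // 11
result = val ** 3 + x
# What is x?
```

Trace:
`val = 30` → val = 30
`x = val % 11` → x = 8
`val = val // 11` → val = 2
`result = val ** 3 + x` → result = 16
So x = 8

Answer: 8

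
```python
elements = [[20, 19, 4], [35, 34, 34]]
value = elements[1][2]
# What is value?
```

Trace:
`elements = [[20, 19, 4], [35, 34, 34]]` → elements = [[20, 19, 4], [35, 34, 34]]
`value = elements[1][2]` → value = 34
So value = 34

Answer: 34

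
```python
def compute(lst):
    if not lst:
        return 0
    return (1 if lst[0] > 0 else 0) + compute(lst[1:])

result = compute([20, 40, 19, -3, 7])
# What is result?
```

Count of positive elements in [20, 40, 19, -3, 7] = 4

Answer: 4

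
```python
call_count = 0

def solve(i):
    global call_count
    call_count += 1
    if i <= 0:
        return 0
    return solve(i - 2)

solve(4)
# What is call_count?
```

Linear recursion stepping by 2: 3 calls from i=4 down to ≤0.

Answer: 3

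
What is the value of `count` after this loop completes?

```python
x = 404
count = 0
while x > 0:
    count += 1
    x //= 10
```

Count digits by repeated division by 10
`count` takes the values: 0 → 1 → 2 → 3

Answer: 3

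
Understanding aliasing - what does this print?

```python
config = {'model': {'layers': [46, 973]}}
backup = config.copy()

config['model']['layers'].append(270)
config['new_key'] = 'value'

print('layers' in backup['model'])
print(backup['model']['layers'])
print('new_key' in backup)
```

Key concept: shallow copy gotcha with nested dict.
Step by step:
`config = {'model': {'layers': [46, 973]}}` → config = {'model': {'layers': [46, 973]}}
`backup = config.copy()` → backup = {'model': {'layers': [46, 973]}}
`config['model']['layers'].append(270)` → config = {'model': {'layers': [46, 973, 270]}}; backup = {'model': {'layers': [46, 973, 270]}}
`config['new_key'] = 'value'` → config = {'model': {'layers': [46, 973, 270]}, 'new_key': 'value'}
`print('layers' in backup['model'])` → prints True
`print(backup['model']['layers'])` → prints [46, 973, 270]
`print('new_key' in backup)` → prints False

Answer:
True
[46, 973, 270]
False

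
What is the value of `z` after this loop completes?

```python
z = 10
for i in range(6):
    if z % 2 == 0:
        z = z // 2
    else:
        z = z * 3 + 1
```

Collatz-style transformation from 10
`z` takes the values: 10 → 5 → 16 → 8 → 4 → 2 → 1

Answer: 1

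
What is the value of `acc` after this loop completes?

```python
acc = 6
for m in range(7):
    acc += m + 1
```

Start at 6, add 1 to 7 = 34
`acc` takes the values: 6 → 7 → 9 → 12 → 16 → 21 → 27 → 34

Answer: 34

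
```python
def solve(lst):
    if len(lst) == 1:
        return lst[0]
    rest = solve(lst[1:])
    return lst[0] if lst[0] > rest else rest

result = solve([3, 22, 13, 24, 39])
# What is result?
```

Recursive max over [3, 22, 13, 24, 39] = 39

Answer: 39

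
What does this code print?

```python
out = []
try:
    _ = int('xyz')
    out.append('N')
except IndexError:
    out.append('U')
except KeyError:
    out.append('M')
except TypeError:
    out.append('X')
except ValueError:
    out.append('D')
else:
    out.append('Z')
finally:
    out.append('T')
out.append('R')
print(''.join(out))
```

Execution trace: 'D' (except ValueError) → 'T' (finally) → 'R' (after the try/except). Output: DTR

Answer: DTR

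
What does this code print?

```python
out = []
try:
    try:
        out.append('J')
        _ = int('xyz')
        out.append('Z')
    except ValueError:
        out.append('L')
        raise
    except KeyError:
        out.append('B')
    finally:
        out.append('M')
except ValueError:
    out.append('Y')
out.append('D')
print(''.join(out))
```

Execution trace: 'J' (inner try body) → 'L' (inner except ValueError) → 'M' (inner finally) → 'Y' (outer except ValueError) → 'D' (after the try/except). Output: JLMYD

Answer: JLMYD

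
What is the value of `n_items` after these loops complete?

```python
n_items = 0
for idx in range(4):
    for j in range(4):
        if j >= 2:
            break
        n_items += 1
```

Inner breaks at 2, outer runs 4 times
`n_items` takes the values: 0 → 1 → 2 → 3 → 4 → 5 → 6 → 7 → 8

Answer: 8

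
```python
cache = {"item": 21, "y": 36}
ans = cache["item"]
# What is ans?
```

Trace:
`cache = {"item": 21, "y": 36}` → cache = {'item': 21, 'y': 36}
`ans = cache["item"]` → ans = 21
So ans = 21

Answer: 21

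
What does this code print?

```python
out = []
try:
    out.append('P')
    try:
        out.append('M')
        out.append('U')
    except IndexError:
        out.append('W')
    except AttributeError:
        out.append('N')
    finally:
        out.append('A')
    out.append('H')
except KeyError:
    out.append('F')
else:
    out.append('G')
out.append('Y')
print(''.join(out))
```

Execution trace: 'P' (try body) → 'M' (inner try body) → 'U' (inner try body, no exception) → 'A' (inner finally) → 'H' (try body, no exception) → 'G' (else) → 'Y' (after the try/except). Output: PMUAHGY

Answer: PMUAHGY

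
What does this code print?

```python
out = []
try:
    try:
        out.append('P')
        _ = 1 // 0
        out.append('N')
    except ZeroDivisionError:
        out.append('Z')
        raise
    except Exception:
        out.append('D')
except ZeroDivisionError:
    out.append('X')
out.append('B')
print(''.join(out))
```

Execution trace: 'P' (try body) → 'Z' (except ZeroDivisionError) → 'X' (outer except ZeroDivisionError) → 'B' (after the try/except). Output: PZXB

Answer: PZXB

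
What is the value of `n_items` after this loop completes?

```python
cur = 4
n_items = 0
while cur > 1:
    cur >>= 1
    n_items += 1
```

Count right shifts until 1
`n_items` takes the values: 0 → 1 → 2

Answer: 2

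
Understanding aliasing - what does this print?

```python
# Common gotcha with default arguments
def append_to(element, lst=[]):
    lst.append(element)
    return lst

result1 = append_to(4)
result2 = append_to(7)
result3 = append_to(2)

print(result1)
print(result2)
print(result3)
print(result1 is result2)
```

Key concept: mutable default argument gotcha.
Step by step:
`result1 = append_to(4)` → result1 = [4]
`result2 = append_to(7)` → result1 = [4, 7] (same object as result2); result2 = [4, 7] (same object as result1)
`result3 = append_to(2)` → result1 = [4, 7, 2] (same object as result2, result3); result2 = [4, 7, 2] (same object as result1, result3); result3 = [4, 7, 2] (same object as result1, result2)
`print(result1)` → prints [4, 7, 2]
`print(result2)` → prints [4, 7, 2]
`print(result3)` → prints [4, 7, 2]
`print(result1 is result2)` → prints True

Answer:
[4, 7, 2]
[4, 7, 2]
[4, 7, 2]
True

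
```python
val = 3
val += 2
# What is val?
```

Trace:
`val = 3` → val = 3
`val += 2` → val = 5
So val = 5

Answer: 5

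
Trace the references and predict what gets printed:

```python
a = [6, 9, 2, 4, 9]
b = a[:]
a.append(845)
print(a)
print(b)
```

Key concept: slice [:] creates copy.
Step by step:
`a = [6, 9, 2, 4, 9]` → a = [6, 9, 2, 4, 9]
`b = a[:]` → b = [6, 9, 2, 4, 9]
`a.append(845)` → a = [6, 9, 2, 4, 9, 845]
`print(a)` → prints [6, 9, 2, 4, 9, 845]
`print(b)` → prints [6, 9, 2, 4, 9]

Answer:
[6, 9, 2, 4, 9, 845]
[6, 9, 2, 4, 9]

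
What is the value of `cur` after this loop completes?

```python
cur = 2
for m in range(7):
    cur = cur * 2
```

Multiply by 2, 7 times: 2 * 2^7 = 256
`cur` takes the values: 2 → 4 → 8 → 16 → 32 → 64 → 128 → 256

Answer: 256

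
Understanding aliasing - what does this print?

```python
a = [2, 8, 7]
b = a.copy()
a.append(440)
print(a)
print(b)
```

Key concept: list.copy() creates independent copy.
Step by step:
`a = [2, 8, 7]` → a = [2, 8, 7]
`b = a.copy()` → b = [2, 8, 7]
`a.append(440)` → a = [2, 8, 7, 440]
`print(a)` → prints [2, 8, 7, 440]
`print(b)` → prints [2, 8, 7]

Answer:
[2, 8, 7, 440]
[2, 8, 7]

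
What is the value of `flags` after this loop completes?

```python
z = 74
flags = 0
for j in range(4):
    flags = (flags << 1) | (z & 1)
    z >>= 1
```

Reverse lowest 4 bits of 74
`flags` takes the values: 0 → 1 → 2 → 5

Answer: 5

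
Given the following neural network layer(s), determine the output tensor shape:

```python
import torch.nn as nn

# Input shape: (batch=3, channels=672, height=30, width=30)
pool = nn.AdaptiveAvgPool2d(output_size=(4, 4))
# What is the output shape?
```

Input: (3, 672, 30, 30) -> Output: (3, 672, 4, 4)

Answer: (3, 672, 4, 4)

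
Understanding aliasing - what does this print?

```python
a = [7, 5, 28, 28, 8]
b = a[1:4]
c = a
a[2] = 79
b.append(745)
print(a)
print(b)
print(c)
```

Key concept: slice vs alias.
Step by step:
`a = [7, 5, 28, 28, 8]` → a = [7, 5, 28, 28, 8]
`b = a[1:4]` → b = [5, 28, 28]
`c = a` → c = [7, 5, 28, 28, 8] (same object as a)
`a[2] = 79` → a = [7, 5, 79, 28, 8] (same object as c); c = [7, 5, 79, 28, 8] (same object as a)
`b.append(745)` → b = [5, 28, 28, 745]
`print(a)` → prints [7, 5, 79, 28, 8]
`print(b)` → prints [5, 28, 28, 745]
`print(c)` → prints [7, 5, 79, 28, 8]

Answer:
[7, 5, 79, 28, 8]
[5, 28, 28, 745]
[7, 5, 79, 28, 8]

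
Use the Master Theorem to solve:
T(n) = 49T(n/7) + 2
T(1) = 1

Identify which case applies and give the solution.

a=49, b=7, f(n)=2. log_7(49) = 2. Since c=0 < 2, Case 1 applies: T(n) = Θ(n^log_b(a)) = O(n^2).

Answer: O(n^2) - Case 1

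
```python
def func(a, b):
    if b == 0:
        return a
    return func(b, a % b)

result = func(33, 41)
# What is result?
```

func(33, 41) -> func(41, 33) -> func(33, 8) -> func(8, 1) -> func(1, 0) -> 1

Answer: 1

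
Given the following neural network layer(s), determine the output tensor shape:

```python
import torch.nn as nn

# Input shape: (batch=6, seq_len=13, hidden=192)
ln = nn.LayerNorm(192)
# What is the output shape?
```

Input: (6, 13, 192) -> Output: (6, 13, 192)

Answer: (6, 13, 192)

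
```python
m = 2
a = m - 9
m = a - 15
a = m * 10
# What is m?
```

Trace:
`m = 2` → m = 2
`a = m - 9` → a = -7
`m = a - 15` → m = -22
`a = m * 10` → a = -220
So m = -22

Answer: -22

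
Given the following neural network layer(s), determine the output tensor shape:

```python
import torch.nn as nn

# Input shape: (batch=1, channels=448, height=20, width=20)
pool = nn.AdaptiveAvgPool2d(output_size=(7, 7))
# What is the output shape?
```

Input: (1, 448, 20, 20) -> Output: (1, 448, 7, 7)

Answer: (1, 448, 7, 7)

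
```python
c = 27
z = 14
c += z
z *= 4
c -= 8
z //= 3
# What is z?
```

Trace:
`c = 27` → c = 27
`z = 14` → z = 14
`c += z` → c = 41
`z *= 4` → z = 56
`c -= 8` → c = 33
`z //= 3` → z = 18
So z = 18

Answer: 18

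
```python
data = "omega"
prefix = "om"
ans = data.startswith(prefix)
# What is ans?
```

Trace:
`data = "omega"` → data = 'omega'
`prefix = "om"` → prefix = 'om'
`ans = data.startswith(prefix)` → ans = True
So ans = True

Answer: True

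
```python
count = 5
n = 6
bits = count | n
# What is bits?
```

Trace:
`count = 5` → count = 5
`n = 6` → n = 6
`bits = count | n` → bits = 7
So bits = 7

Answer: 7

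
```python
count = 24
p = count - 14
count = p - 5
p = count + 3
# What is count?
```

Trace:
`count = 24` → count = 24
`p = count - 14` → p = 10
`count = p - 5` → count = 5
`p = count + 3` → p = 8
So count = 5

Answer: 5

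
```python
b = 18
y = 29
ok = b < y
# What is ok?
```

Trace:
`b = 18` → b = 18
`y = 29` → y = 29
`ok = b < y` → ok = True
So ok = True

Answer: True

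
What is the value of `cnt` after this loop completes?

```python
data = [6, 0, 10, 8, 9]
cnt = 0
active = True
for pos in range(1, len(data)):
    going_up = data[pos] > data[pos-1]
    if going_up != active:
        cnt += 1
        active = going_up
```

Count direction changes in [6, 0, 10, 8, 9]
`cnt` takes the values: 0 → 1 → 2 → 3 → 4

Answer: 4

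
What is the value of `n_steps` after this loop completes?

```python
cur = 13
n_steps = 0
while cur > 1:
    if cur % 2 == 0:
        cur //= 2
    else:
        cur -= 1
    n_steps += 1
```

Steps to reduce 13 to 1
`n_steps` takes the values: 0 → 1 → 2 → 3 → 4 → 5

Answer: 5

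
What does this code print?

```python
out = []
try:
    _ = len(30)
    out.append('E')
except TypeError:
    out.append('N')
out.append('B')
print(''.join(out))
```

Execution trace: 'N' (except TypeError) → 'B' (after the try/except). Output: NB

Answer: NB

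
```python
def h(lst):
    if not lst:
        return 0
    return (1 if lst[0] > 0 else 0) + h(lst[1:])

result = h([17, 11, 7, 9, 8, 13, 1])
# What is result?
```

Count of positive elements in [17, 11, 7, 9, 8, 13, 1] = 7

Answer: 7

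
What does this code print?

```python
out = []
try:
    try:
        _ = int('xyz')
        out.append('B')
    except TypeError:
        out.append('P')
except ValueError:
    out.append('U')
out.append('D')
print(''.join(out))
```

Execution trace: 'U' (outer except ValueError) → 'D' (after the try/except). Output: UD

Answer: UD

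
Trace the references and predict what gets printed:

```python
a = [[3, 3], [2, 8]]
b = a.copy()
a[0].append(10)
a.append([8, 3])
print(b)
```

Key concept: shallow copy with nested lists.
Step by step:
`a = [[3, 3], [2, 8]]` → a = [[3, 3], [2, 8]]
`b = a.copy()` → b = [[3, 3], [2, 8]]
`a[0].append(10)` → a = [[3, 3, 10], [2, 8]]; b = [[3, 3, 10], [2, 8]]
`a.append([8, 3])` → a = [[3, 3, 10], [2, 8], [8, 3]]
`print(b)` → prints [[3, 3, 10], [2, 8]]

Answer: [[3, 3, 10], [2, 8]]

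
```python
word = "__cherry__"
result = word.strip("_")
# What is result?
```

Trace:
`word = "__cherry__"` → word = '__cherry__'
`result = word.strip("_")` → result = 'cherry'
So result = 'cherry'

Answer: 'cherry'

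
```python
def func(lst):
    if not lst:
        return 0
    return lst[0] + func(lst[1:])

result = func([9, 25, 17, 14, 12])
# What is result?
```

9 + 25 + 17 + 14 + 12 + 0 = 77

Answer: 77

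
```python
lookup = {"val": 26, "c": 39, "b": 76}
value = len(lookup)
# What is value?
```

Trace:
`lookup = {"val": 26, "c": 39, "b": 76}` → lookup = {'val': 26, 'c': 39, 'b': 76}
`value = len(lookup)` → value = 3
So value = 3

Answer: 3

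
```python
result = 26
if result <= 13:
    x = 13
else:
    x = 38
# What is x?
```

Trace:
`result = 26` → result = 26
`if result <= 13: ...` → result <= 13 is False, take else branch → x = 38
So x = 38

Answer: 38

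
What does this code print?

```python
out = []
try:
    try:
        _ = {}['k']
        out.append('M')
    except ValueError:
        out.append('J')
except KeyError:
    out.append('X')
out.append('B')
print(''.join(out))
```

Execution trace: 'X' (outer except KeyError) → 'B' (after the try/except). Output: XB

Answer: XB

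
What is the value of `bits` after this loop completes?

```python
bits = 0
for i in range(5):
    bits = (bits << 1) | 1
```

Build 5 consecutive 1-bits: 0b11111
`bits` takes the values: 0 → 1 → 3 → 7 → 15 → 31

Answer: 31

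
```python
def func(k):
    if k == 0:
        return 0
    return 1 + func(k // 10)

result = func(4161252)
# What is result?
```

Count of digits of 4161252: 7

Answer: 7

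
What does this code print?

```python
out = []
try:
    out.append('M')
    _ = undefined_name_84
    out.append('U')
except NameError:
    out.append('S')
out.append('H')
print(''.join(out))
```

Execution trace: 'M' (try body) → 'S' (except NameError) → 'H' (after the try/except). Output: MSH

Answer: MSH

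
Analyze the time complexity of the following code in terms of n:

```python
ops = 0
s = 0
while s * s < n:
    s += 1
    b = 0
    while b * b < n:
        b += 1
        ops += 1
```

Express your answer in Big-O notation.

Each loop level contributes: √n × √n. Multiplying the contributions gives O(n).

Answer: O(n)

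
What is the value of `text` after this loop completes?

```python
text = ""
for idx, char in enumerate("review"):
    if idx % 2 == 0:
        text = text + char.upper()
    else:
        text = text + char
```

Uppercase even positions in 'review'
`text` takes the values: "" → "R" → "Re" → "ReV" → "ReVi" → "ReViE" → "ReViEw"

Answer: "ReViEw"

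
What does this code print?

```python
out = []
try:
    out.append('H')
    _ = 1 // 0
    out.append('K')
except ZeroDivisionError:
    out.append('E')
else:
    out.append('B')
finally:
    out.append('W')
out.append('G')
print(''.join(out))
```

Execution trace: 'H' (try body) → 'E' (except ZeroDivisionError) → 'W' (finally) → 'G' (after the try/except). Output: HEWG

Answer: HEWG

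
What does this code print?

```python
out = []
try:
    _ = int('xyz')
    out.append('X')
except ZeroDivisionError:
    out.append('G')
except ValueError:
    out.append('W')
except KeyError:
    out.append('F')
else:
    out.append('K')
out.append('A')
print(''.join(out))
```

Execution trace: 'W' (except ValueError) → 'A' (after the try/except). Output: WA

Answer: WA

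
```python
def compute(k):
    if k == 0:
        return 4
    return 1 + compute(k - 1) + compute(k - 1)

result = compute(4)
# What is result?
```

compute(k) = 1 + 2·compute(k-1), compute(0)=4. Closed form: (4+1)·2^4 - 1 = 79.

Answer: 79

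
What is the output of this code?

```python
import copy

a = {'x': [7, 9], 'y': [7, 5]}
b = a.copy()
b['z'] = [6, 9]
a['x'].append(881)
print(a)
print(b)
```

Key concept: shallow copy of dict with mutable values.
Step by step:
`a = {'x': [7, 9], 'y': [7, 5]}` → a = {'x': [7, 9], 'y': [7, 5]}
`b = a.copy()` → b = {'x': [7, 9], 'y': [7, 5]}
`b['z'] = [6, 9]` → b = {'x': [7, 9], 'y': [7, 5], 'z': [6, 9]}
`a['x'].append(881)` → a = {'x': [7, 9, 881], 'y': [7, 5]}; b = {'x': [7, 9, 881], 'y': [7, 5], 'z': [6, 9]}
`print(a)` → prints {'x': [7, 9, 881], 'y': [7, 5]}
`print(b)` → prints {'x': [7, 9, 881], 'y': [7, 5], 'z': [6, 9]}

Answer:
{'x': [7, 9, 881], 'y': [7, 5]}
{'x': [7, 9, 881], 'y': [7, 5], 'z': [6, 9]}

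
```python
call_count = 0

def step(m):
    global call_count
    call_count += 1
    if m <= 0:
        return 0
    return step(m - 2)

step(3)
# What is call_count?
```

Linear recursion stepping by 2: 3 calls from m=3 down to ≤0.

Answer: 3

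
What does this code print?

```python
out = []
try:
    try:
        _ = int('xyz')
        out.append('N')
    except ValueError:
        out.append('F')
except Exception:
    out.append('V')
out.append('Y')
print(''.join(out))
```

Execution trace: 'F' (inner except ValueError) → 'Y' (after the try/except). Output: FY

Answer: FY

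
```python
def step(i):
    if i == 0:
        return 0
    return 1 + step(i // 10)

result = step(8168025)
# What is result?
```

Count of digits of 8168025: 7

Answer: 7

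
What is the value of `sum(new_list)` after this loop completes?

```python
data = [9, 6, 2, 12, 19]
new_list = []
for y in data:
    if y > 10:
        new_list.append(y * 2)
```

Sum of doubled values > 10
`new_list` takes the values: [] → [24] → [24, 38]
So `sum(new_list)` = 62

Answer: 62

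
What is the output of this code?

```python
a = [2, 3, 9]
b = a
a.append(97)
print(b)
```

Key concept: basic list aliasing.
Step by step:
`a = [2, 3, 9]` → a = [2, 3, 9]
`b = a` → b = [2, 3, 9] (same object as a)
`a.append(97)` → a = [2, 3, 9, 97] (same object as b); b = [2, 3, 9, 97] (same object as a)
`print(b)` → prints [2, 3, 9, 97]

Answer: [2, 3, 9, 97]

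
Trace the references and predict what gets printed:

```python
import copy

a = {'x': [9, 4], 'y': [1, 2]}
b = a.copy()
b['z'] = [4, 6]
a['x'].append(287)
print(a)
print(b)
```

Key concept: shallow copy of dict with mutable values.
Step by step:
`a = {'x': [9, 4], 'y': [1, 2]}` → a = {'x': [9, 4], 'y': [1, 2]}
`b = a.copy()` → b = {'x': [9, 4], 'y': [1, 2]}
`b['z'] = [4, 6]` → b = {'x': [9, 4], 'y': [1, 2], 'z': [4, 6]}
`a['x'].append(287)` → a = {'x': [9, 4, 287], 'y': [1, 2]}; b = {'x': [9, 4, 287], 'y': [1, 2], 'z': [4, 6]}
`print(a)` → prints {'x': [9, 4, 287], 'y': [1, 2]}
`print(b)` → prints {'x': [9, 4, 287], 'y': [1, 2], 'z': [4, 6]}

Answer:
{'x': [9, 4, 287], 'y': [1, 2]}
{'x': [9, 4, 287], 'y': [1, 2], 'z': [4, 6]}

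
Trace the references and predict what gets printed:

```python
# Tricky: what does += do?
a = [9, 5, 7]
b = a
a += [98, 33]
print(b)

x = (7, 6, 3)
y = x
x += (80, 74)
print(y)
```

Key concept: += behavior differs for mutable vs immutable.
Step by step:
`a = [9, 5, 7]` → a = [9, 5, 7]
`b = a` → b = [9, 5, 7] (same object as a)
`a += [98, 33]` → a = [9, 5, 7, 98, 33] (same object as b); b = [9, 5, 7, 98, 33] (same object as a)
`print(b)` → prints [9, 5, 7, 98, 33]
`x = (7, 6, 3)` → x = (7, 6, 3)
`y = x` → y = (7, 6, 3)
`x += (80, 74)` → x = (7, 6, 3, 80, 74)
`print(y)` → prints (7, 6, 3)

Answer:
[9, 5, 7, 98, 33]
(7, 6, 3)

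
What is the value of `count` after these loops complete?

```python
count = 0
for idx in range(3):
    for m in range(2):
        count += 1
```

3 * 2 = 6
`count` takes the values: 0 → 1 → 2 → 3 → 4 → 5 → 6

Answer: 6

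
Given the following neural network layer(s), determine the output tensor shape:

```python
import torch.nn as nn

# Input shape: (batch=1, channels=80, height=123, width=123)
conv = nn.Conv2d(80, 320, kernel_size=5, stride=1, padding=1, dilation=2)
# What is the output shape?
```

Input: (1, 80, 123, 123) -> Output: (1, 320, 117, 117)

Answer: (1, 320, 117, 117)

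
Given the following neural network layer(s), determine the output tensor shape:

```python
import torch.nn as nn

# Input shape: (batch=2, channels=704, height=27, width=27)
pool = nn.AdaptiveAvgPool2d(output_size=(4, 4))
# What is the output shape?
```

Input: (2, 704, 27, 27) -> Output: (2, 704, 4, 4)

Answer: (2, 704, 4, 4)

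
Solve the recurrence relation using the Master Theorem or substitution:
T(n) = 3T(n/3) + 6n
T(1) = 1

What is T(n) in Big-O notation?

By Master Theorem: a=3, b=3, f(n)=6n. Since log_3(3) = 1 and f(n) = Θ(n^1), Case 2 applies. T(n) = O(n log n).

Answer: O(n log n)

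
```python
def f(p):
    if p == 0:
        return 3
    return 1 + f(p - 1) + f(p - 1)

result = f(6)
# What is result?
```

f(p) = 1 + 2·f(p-1), f(0)=3. Closed form: (3+1)·2^6 - 1 = 255.

Answer: 255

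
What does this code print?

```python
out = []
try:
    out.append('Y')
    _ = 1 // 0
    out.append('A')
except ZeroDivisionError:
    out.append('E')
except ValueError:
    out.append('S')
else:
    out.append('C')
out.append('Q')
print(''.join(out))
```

Execution trace: 'Y' (try body) → 'E' (except ZeroDivisionError) → 'Q' (after the try/except). Output: YEQ

Answer: YEQ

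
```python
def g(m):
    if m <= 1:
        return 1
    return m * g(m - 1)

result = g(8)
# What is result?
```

g(8) = 8 * 7 * 6 * 5 * 4 * 3 * 2 * 1 = 40320

Answer: 40320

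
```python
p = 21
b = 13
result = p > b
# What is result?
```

Trace:
`p = 21` → p = 21
`b = 13` → b = 13
`result = p > b` → result = True
So result = True

Answer: True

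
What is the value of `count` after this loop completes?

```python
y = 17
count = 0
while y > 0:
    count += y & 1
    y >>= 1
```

Count set bits in 17 (binary: 0b10001)
`count` takes the values: 0 → 1 → 2

Answer: 2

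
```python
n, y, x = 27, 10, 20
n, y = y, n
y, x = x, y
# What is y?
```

Trace:
`n, y, x = 27, 10, 20` → n = 27; y = 10; x = 20
`n, y = y, n` → n = 10; y = 27
`y, x = x, y` → y = 20; x = 27
So y = 20

Answer: 20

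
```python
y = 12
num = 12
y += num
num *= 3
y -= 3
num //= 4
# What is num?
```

Trace:
`y = 12` → y = 12
`num = 12` → num = 12
`y += num` → y = 24
`num *= 3` → num = 36
`y -= 3` → y = 21
`num //= 4` → num = 9
So num = 9

Answer: 9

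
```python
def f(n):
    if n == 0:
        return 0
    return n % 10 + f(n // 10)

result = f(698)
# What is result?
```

Sum of digits of 698: 8 + 9 + 6 = 23

Answer: 23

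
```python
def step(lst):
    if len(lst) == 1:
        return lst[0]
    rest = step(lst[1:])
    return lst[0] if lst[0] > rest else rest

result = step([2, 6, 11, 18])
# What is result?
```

Recursive max over [2, 6, 11, 18] = 18

Answer: 18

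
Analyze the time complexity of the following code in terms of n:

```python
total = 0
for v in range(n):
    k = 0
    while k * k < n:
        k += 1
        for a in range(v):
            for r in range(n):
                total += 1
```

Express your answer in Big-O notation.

Each loop level contributes: n × √n × n × n. Multiplying the contributions gives O(n^3√n).

Answer: O(n^3√n)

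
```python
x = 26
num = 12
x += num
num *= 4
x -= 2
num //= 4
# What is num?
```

Trace:
`x = 26` → x = 26
`num = 12` → num = 12
`x += num` → x = 38
`num *= 4` → num = 48
`x -= 2` → x = 36
`num //= 4` → num = 12
So num = 12

Answer: 12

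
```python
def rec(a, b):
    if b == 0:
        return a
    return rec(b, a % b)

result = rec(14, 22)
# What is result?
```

rec(14, 22) -> rec(22, 14) -> rec(14, 8) -> rec(8, 6) -> rec(6, 2) -> rec(2, 0) -> 2

Answer: 2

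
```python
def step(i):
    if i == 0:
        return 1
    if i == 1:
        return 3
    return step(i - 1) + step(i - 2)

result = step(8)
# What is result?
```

Build up from base cases: step(0)=1, step(1)=3, step(2)=4, step(3)=7, step(4)=11, step(5)=18, step(6)=29, ..., step(8)=76

Answer: 76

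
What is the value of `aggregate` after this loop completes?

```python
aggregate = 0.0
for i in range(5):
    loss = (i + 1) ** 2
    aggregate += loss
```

Sum of squared losses 1² + 2² + ... + 5²
`aggregate` takes the values: 0.0 → 1.0 → 5.0 → 14.0 → 30.0 → 55.0

Answer: 55.0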